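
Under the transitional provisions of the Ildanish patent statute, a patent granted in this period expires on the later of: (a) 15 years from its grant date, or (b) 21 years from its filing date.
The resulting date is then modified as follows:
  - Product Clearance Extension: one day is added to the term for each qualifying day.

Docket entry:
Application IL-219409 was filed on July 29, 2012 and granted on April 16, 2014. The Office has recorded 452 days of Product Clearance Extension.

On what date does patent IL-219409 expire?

2034-10-24

(a) grant + 15 years → 16 April 2029.
(b) filing + 21 years → 29 July 2033.
Later of the two: 29 July 2033.
Product Clearance Extension: +452 days → 24 October 2034.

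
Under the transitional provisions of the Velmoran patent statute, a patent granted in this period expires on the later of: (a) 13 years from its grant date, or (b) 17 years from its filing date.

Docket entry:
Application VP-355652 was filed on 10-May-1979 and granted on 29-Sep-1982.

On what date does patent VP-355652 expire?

1996-05-10

(a) grant + 13 years → 29 September 1995.
(b) filing + 17 years → 10 May 1996.
Later of the two: 10 May 1996.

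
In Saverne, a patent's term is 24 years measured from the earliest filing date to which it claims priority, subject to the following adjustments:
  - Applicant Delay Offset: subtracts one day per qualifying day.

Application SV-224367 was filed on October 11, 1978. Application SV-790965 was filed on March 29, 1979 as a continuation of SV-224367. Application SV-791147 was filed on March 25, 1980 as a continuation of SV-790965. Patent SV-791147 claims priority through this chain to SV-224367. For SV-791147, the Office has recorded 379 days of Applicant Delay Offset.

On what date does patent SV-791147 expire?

September 27, 2001

Earliest priority filing: 11 October 1978.
Base term: 11 October 1978 + 24 years → 11 October 2002.
Applicant Delay Offset: −379 days → 27 September 2001.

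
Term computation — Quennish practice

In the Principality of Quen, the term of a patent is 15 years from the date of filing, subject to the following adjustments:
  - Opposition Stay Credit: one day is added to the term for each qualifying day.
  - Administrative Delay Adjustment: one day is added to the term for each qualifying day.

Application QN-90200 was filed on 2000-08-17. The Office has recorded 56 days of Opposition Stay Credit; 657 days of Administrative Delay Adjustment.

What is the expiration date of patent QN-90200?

July 30, 2017

Base term: filing date + 15 years → 17 August 2015.
Opposition Stay Credit: +56 days → 12 October 2015.
Administrative Delay Adjustment: +657 days → 30 July 2017.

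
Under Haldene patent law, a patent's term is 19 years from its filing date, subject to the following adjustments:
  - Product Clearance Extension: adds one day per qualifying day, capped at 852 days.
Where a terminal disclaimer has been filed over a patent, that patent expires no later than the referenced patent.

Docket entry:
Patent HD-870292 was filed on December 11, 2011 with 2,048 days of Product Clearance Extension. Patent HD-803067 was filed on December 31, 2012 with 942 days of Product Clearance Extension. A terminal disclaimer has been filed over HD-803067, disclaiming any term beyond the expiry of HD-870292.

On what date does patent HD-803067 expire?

April 11, 2033

Natural term of HD-803067:
  Base: filing + 19 years → 31 December 2031.
  Product Clearance Extension: 942 days claimed exceeds the 852-day cap, so +852 days → 1 May 2034.
Expiry of referenced patent HD-870292:
  Base: filing + 19 years → 11 December 2030.
  Product Clearance Extension: 2048 days claimed exceeds the 852-day cap, so +852 days → 11 April 2033.
Terminal disclaimer: HD-803067 expires on the earlier of 1 May 2034 and 11 April 2033.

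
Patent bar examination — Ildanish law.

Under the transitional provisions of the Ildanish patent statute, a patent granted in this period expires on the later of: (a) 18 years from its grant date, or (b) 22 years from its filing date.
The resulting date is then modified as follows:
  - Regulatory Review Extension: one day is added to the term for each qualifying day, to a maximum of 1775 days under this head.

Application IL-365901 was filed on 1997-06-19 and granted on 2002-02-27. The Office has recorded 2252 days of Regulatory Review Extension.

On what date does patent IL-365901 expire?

January 6, 2025

(a) grant + 18 years → 27 February 2020.
(b) filing + 22 years → 19 June 2019.
Later of the two: 27 February 2020.
Regulatory Review Extension: 2252 days claimed exceeds the 1775-day cap, so +1775 days → 6 January 2025.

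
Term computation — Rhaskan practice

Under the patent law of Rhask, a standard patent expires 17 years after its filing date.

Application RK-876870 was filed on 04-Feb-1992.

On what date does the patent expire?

2009-02-04

Filing date + 17 years → 4 February 2009.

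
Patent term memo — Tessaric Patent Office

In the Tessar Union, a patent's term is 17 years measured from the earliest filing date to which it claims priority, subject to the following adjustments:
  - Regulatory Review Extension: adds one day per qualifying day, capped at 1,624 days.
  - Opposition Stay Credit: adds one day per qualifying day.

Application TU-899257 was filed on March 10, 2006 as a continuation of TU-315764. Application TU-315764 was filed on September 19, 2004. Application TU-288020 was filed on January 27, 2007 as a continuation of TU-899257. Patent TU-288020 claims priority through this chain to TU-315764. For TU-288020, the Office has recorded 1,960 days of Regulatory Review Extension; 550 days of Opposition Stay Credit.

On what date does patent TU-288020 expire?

2027-09-02

Earliest priority filing: 19 September 2004.
Base term: 19 September 2004 + 17 years → 19 September 2021.
Regulatory Review Extension: 1960 days claimed exceeds the 1624-day cap, so +1624 days → 1 March 2026.
Opposition Stay Credit: +550 days → 2 September 2027.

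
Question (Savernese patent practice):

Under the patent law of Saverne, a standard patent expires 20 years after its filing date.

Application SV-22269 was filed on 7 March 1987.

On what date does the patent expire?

March 7, 2007

Filing date + 20 years → 7 March 2007.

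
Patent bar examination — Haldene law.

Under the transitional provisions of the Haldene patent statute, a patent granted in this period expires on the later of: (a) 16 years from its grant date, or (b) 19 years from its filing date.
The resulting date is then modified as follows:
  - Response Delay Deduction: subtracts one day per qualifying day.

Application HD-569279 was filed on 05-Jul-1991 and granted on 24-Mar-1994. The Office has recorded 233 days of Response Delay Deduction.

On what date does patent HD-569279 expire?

November 14, 2009

(a) grant + 16 years → 24 March 2010.
(b) filing + 19 years → 5 July 2010.
Later of the two: 5 July 2010.
Response Delay Deduction: −233 days → 14 November 2009.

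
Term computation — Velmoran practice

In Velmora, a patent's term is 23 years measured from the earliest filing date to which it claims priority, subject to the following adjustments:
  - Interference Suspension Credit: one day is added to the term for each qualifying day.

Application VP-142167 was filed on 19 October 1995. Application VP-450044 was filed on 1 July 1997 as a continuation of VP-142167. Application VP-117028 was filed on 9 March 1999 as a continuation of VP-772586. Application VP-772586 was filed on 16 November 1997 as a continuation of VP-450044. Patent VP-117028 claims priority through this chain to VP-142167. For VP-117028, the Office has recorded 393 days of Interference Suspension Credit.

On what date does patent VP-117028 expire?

Earliest priority filing: 19 October 1995.
Base term: 19 October 1995 + 23 years → 19 October 2018.
Interference Suspension Credit: +393 days → 16 November 2019.

November 16, 2019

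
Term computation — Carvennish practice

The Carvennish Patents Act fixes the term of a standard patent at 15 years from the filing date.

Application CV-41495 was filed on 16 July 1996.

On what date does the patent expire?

July 16, 2011

Filing date + 15 years → 16 July 2011.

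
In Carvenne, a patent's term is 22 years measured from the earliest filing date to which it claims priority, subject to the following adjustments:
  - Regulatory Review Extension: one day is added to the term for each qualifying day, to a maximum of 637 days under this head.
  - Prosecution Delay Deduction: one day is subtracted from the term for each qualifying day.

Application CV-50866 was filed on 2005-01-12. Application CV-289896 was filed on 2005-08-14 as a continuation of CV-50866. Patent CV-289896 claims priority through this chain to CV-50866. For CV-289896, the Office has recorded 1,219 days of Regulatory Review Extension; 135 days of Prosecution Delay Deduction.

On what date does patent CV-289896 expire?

2028-05-28

Earliest priority filing: 12 January 2005.
Base term: 12 January 2005 + 22 years → 12 January 2027.
Regulatory Review Extension: 1219 days claimed exceeds the 637-day cap, so +637 days → 10 October 2028.
Prosecution Delay Deduction: −135 days → 28 May 2028.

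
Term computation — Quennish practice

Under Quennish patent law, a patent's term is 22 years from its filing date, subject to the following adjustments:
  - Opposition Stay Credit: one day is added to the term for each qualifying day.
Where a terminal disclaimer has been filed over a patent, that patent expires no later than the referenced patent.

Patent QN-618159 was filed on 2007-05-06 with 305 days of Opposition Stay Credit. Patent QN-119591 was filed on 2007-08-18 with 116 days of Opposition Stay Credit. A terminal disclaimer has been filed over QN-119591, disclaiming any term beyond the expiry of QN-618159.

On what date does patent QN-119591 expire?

December 12, 2029

Natural term of QN-119591:
  Base: filing + 22 years → 18 August 2029.
  Opposition Stay Credit: +116 days → 12 December 2029.
Expiry of referenced patent QN-618159:
  Base: filing + 22 years → 6 May 2029.
  Opposition Stay Credit: +305 days → 7 March 2030.
Terminal disclaimer: QN-119591 expires on the earlier of 12 December 2029 and 7 March 2030.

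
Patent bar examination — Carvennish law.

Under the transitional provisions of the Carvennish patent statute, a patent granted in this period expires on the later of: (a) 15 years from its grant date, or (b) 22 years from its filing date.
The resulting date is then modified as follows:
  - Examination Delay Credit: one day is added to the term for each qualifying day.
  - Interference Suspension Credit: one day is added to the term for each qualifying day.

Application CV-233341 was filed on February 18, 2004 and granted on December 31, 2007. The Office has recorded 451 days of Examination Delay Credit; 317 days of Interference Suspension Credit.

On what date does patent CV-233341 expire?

(a) grant + 15 years → 31 December 2022.
(b) filing + 22 years → 18 February 2026.
Later of the two: 18 February 2026.
Examination Delay Credit: +451 days → 15 May 2027.
Interference Suspension Credit: +317 days → 27 March 2028.

March 27, 2028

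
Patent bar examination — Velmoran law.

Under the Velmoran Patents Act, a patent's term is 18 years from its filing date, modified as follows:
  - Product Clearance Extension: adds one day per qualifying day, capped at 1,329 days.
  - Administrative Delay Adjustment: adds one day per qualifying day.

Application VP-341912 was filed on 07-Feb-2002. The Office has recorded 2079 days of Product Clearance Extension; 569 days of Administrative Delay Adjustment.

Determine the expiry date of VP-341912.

Base term: filing date + 18 years → 7 February 2020.
Product Clearance Extension: 2079 days claimed exceeds the 1329-day cap, so +1329 days → 28 September 2023.
Administrative Delay Adjustment: +569 days → 19 April 2025.

April 19, 2025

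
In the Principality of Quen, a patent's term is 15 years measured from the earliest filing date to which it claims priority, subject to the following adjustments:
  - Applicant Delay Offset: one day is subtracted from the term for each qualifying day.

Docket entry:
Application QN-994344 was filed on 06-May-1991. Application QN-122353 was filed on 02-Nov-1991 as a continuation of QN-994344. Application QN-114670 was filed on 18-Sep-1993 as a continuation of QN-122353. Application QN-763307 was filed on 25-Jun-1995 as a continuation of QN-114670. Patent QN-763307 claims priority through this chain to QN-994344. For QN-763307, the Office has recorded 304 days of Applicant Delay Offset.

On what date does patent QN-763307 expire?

2005-07-06

Earliest priority filing: 6 May 1991.
Base term: 6 May 1991 + 15 years → 6 May 2006.
Applicant Delay Offset: −304 days → 6 July 2005.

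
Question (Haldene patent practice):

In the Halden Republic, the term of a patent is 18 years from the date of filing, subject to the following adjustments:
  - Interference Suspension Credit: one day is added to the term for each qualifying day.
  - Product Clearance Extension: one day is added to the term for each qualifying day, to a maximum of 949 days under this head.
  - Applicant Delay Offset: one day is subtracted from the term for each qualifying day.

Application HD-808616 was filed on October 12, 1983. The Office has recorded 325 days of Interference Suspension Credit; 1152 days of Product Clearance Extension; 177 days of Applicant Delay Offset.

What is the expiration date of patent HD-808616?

October 13, 2004

Base term: filing date + 18 years → 12 October 2001.
Interference Suspension Credit: +325 days → 2 September 2002.
Product Clearance Extension: 1152 days claimed exceeds the 949-day cap, so +949 days → 8 April 2005.
Applicant Delay Offset: −177 days → 13 October 2004.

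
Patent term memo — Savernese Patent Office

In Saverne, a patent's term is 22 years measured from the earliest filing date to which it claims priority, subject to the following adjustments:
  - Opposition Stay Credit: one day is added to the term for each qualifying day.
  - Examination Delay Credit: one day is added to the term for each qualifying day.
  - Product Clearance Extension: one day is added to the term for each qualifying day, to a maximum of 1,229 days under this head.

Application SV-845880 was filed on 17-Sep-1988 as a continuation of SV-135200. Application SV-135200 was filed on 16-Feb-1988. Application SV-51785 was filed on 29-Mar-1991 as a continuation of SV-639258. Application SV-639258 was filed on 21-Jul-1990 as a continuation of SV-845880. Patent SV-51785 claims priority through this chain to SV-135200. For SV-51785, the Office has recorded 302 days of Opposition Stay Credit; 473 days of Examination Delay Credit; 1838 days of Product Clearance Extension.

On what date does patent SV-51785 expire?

Earliest priority filing: 16 February 1988.
Base term: 16 February 1988 + 22 years → 16 February 2010.
Opposition Stay Credit: +302 days → 15 December 2010.
Examination Delay Credit: +473 days → 1 April 2012.
Product Clearance Extension: 1838 days claimed exceeds the 1229-day cap, so +1229 days → 13 August 2015.

2015-08-13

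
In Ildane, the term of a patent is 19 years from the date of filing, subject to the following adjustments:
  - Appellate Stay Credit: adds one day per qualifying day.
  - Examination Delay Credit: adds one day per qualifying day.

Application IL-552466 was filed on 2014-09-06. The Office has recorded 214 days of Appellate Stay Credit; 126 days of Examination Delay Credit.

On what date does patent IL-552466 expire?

Base term: filing date + 19 years → 6 September 2033.
Appellate Stay Credit: +214 days → 8 April 2034.
Examination Delay Credit: +126 days → 12 August 2034.

August 12, 2034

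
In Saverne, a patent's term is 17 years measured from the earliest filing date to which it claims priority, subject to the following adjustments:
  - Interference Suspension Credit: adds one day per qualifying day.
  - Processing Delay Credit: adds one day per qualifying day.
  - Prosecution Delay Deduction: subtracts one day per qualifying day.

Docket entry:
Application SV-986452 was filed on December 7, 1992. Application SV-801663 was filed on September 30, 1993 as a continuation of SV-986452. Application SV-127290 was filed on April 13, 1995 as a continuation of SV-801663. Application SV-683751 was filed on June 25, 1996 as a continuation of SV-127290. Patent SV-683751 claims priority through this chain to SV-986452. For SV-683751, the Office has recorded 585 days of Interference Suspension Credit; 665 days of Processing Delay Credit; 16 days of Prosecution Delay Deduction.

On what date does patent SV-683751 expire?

April 24, 2013

Earliest priority filing: 7 December 1992.
Base term: 7 December 1992 + 17 years → 7 December 2009.
Interference Suspension Credit: +585 days → 15 July 2011.
Processing Delay Credit: +665 days → 10 May 2013.
Prosecution Delay Deduction: −16 days → 24 April 2013.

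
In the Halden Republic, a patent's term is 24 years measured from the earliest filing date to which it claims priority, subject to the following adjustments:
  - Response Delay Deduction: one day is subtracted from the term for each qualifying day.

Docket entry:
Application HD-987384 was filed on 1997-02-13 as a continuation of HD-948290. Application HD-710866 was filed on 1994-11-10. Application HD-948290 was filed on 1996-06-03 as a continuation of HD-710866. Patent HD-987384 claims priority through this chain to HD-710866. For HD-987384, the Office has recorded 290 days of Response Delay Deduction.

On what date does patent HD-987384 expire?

January 24, 2018

Earliest priority filing: 10 November 1994.
Base term: 10 November 1994 + 24 years → 10 November 2018.
Response Delay Deduction: −290 days → 24 January 2018.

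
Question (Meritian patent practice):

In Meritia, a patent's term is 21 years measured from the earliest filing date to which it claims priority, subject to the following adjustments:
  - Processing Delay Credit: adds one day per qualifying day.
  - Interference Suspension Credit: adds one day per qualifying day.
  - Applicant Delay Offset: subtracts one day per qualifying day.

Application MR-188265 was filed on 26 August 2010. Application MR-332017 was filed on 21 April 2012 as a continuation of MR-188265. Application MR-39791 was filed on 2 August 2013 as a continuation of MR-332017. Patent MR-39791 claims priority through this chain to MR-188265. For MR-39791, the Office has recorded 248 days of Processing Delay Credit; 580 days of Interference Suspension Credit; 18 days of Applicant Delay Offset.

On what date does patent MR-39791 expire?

Earliest priority filing: 26 August 2010.
Base term: 26 August 2010 + 21 years → 26 August 2031.
Processing Delay Credit: +248 days → 30 April 2032.
Interference Suspension Credit: +580 days → 1 December 2033.
Applicant Delay Offset: −18 days → 13 November 2033.

2033-11-13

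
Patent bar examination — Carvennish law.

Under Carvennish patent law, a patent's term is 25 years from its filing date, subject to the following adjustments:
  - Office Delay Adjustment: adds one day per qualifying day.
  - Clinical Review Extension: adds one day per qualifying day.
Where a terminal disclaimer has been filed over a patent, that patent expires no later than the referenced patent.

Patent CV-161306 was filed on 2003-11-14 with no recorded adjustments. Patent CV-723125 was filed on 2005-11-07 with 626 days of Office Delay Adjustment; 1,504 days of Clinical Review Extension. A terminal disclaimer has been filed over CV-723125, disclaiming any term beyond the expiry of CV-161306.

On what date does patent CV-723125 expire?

Natural term of CV-723125:
  Base: filing + 25 years → 7 November 2030.
  Office Delay Adjustment: +626 days → 25 July 2032.
  Clinical Review Extension: +1504 days → 6 September 2036.
Expiry of referenced patent CV-161306:
  Base: filing + 25 years → 14 November 2028.
Terminal disclaimer: CV-723125 expires on the earlier of 6 September 2036 and 14 November 2028.

2028-11-14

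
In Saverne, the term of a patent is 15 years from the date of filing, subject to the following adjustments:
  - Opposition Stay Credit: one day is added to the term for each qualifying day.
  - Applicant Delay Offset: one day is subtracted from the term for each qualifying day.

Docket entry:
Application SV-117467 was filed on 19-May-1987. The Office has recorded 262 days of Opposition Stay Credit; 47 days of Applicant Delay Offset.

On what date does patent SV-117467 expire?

2002-12-20

Base term: filing date + 15 years → 19 May 2002.
Opposition Stay Credit: +262 days → 5 February 2003.
Applicant Delay Offset: −47 days → 20 December 2002.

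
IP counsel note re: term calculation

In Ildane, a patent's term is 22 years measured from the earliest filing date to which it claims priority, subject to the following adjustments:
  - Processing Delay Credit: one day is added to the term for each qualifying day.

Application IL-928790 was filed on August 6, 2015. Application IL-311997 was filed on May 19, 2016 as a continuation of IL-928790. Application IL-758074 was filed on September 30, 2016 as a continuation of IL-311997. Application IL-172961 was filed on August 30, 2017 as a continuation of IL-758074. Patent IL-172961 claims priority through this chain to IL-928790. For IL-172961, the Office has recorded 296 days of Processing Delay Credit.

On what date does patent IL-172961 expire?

2038-05-29

Earliest priority filing: 6 August 2015.
Base term: 6 August 2015 + 22 years → 6 August 2037.
Processing Delay Credit: +296 days → 29 May 2038.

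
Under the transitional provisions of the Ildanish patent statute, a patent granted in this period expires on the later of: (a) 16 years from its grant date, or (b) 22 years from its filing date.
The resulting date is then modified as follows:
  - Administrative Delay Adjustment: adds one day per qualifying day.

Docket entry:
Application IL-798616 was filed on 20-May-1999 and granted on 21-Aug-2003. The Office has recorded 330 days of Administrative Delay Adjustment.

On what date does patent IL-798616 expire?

April 15, 2022

(a) grant + 16 years → 21 August 2019.
(b) filing + 22 years → 20 May 2021.
Later of the two: 20 May 2021.
Administrative Delay Adjustment: +330 days → 15 April 2022.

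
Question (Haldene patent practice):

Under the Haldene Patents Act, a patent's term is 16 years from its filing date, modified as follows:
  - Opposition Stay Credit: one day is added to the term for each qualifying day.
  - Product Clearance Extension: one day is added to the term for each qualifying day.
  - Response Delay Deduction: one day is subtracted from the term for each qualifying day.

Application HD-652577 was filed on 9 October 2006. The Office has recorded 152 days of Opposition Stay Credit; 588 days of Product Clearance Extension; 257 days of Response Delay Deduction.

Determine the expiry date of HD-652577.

2024-02-04

Base term: filing date + 16 years → 9 October 2022.
Opposition Stay Credit: +152 days → 10 March 2023.
Product Clearance Extension: +588 days → 18 October 2024.
Response Delay Deduction: −257 days → 4 February 2024.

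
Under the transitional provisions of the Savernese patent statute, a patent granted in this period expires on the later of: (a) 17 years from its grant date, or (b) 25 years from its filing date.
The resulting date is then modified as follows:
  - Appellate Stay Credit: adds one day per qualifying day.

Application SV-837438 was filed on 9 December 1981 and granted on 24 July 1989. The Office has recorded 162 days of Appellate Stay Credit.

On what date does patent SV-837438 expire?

(a) grant + 17 years → 24 July 2006.
(b) filing + 25 years → 9 December 2006.
Later of the two: 9 December 2006.
Appellate Stay Credit: +162 days → 20 May 2007.

2007-05-20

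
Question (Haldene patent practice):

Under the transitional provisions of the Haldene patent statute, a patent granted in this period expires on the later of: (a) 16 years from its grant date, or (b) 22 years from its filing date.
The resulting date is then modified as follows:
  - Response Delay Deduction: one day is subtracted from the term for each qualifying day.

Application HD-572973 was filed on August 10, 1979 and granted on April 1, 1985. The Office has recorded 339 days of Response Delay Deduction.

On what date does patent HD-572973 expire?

(a) grant + 16 years → 1 April 2001.
(b) filing + 22 years → 10 August 2001.
Later of the two: 10 August 2001.
Response Delay Deduction: −339 days → 5 September 2000.

2000-09-05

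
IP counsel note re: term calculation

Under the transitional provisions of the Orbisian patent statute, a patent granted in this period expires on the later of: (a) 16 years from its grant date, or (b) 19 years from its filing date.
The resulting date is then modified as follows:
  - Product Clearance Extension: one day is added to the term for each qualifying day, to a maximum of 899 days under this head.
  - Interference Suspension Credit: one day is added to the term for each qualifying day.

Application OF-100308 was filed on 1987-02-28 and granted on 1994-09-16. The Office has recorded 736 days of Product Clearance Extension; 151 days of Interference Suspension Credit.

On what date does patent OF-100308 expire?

2013-02-19

(a) grant + 16 years → 16 September 2010.
(b) filing + 19 years → 28 February 2006.
Later of the two: 16 September 2010.
Product Clearance Extension: 736 days (within the 899-day cap) → +736 days → 21 September 2012.
Interference Suspension Credit: +151 days → 19 February 2013.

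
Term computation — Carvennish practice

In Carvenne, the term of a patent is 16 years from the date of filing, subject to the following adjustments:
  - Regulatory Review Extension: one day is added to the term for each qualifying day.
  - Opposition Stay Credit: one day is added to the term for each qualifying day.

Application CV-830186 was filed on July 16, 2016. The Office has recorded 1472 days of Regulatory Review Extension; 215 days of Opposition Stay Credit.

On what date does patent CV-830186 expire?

Base term: filing date + 16 years → 16 July 2032.
Regulatory Review Extension: +1472 days → 27 July 2036.
Opposition Stay Credit: +215 days → 27 February 2037.

2037-02-27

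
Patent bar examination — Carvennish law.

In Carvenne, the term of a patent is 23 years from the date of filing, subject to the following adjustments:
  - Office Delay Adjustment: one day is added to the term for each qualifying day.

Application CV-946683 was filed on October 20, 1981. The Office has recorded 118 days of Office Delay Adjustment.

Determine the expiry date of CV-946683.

February 15, 2005

Base term: filing date + 23 years → 20 October 2004.
Office Delay Adjustment: +118 days → 15 February 2005.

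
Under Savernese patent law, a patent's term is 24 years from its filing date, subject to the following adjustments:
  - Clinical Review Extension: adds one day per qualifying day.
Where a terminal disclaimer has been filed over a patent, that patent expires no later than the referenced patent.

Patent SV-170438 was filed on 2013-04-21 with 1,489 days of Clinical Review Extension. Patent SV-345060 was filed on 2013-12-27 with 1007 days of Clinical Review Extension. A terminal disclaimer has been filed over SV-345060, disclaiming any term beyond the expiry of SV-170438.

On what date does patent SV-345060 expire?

Natural term of SV-345060:
  Base: filing + 24 years → 27 December 2037.
  Clinical Review Extension: +1007 days → 29 September 2040.
Expiry of referenced patent SV-170438:
  Base: filing + 24 years → 21 April 2037.
  Clinical Review Extension: +1489 days → 19 May 2041.
Terminal disclaimer: SV-345060 expires on the earlier of 29 September 2040 and 19 May 2041.

September 29, 2040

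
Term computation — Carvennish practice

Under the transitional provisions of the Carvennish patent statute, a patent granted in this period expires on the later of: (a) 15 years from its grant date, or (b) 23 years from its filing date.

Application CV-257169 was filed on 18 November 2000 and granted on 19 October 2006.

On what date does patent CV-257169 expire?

(a) grant + 15 years → 19 October 2021.
(b) filing + 23 years → 18 November 2023.
Later of the two: 18 November 2023.

2023-11-18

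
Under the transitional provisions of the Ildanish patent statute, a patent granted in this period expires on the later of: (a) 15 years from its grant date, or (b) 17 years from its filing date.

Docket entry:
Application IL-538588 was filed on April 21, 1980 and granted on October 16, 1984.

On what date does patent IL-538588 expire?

(a) grant + 15 years → 16 October 1999.
(b) filing + 17 years → 21 April 1997.
Later of the two: 16 October 1999.

1999-10-16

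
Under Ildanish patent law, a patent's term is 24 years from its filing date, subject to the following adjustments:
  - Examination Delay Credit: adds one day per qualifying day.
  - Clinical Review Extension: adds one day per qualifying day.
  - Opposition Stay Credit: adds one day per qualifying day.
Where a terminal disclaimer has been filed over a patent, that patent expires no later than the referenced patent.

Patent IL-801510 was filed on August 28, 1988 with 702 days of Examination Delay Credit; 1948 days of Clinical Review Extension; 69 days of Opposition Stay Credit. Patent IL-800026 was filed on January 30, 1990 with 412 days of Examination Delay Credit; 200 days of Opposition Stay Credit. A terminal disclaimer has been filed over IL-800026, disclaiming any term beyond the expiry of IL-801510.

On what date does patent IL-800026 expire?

October 4, 2015

Natural term of IL-800026:
  Base: filing + 24 years → 30 January 2014.
  Examination Delay Credit: +412 days → 18 March 2015.
  Opposition Stay Credit: +200 days → 4 October 2015.
Expiry of referenced patent IL-801510:
  Base: filing + 24 years → 28 August 2012.
  Examination Delay Credit: +702 days → 31 July 2014.
  Clinical Review Extension: +1948 days → 30 November 2019.
  Opposition Stay Credit: +69 days → 7 February 2020.
Terminal disclaimer: IL-800026 expires on the earlier of 4 October 2015 and 7 February 2020.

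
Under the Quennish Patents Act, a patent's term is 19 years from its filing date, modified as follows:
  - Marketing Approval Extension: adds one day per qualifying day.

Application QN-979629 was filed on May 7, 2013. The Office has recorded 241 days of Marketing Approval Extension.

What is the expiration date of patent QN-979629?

2033-01-03

Base term: filing date + 19 years → 7 May 2032.
Marketing Approval Extension: +241 days → 3 January 2033.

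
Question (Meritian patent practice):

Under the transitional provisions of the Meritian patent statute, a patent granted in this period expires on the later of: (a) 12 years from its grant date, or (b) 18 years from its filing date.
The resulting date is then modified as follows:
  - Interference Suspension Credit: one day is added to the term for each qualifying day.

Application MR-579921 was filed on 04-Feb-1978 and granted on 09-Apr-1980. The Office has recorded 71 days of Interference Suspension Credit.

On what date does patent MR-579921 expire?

April 15, 1996

(a) grant + 12 years → 9 April 1992.
(b) filing + 18 years → 4 February 1996.
Later of the two: 4 February 1996.
Interference Suspension Credit: +71 days → 15 April 1996.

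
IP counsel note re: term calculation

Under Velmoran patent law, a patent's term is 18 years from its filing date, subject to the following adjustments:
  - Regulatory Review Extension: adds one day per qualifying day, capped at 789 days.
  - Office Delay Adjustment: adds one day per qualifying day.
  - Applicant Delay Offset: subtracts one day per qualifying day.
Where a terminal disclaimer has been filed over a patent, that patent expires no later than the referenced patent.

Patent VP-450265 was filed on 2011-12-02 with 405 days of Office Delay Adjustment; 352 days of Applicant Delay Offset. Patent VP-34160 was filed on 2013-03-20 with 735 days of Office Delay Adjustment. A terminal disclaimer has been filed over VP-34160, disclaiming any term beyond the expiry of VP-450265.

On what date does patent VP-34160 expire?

Natural term of VP-34160:
  Base: filing + 18 years → 20 March 2031.
  Office Delay Adjustment: +735 days → 24 March 2033.
Expiry of referenced patent VP-450265:
  Base: filing + 18 years → 2 December 2029.
  Office Delay Adjustment: +405 days → 11 January 2031.
  Applicant Delay Offset: −352 days → 24 January 2030.
Terminal disclaimer: VP-34160 expires on the earlier of 24 March 2033 and 24 January 2030.

2030-01-24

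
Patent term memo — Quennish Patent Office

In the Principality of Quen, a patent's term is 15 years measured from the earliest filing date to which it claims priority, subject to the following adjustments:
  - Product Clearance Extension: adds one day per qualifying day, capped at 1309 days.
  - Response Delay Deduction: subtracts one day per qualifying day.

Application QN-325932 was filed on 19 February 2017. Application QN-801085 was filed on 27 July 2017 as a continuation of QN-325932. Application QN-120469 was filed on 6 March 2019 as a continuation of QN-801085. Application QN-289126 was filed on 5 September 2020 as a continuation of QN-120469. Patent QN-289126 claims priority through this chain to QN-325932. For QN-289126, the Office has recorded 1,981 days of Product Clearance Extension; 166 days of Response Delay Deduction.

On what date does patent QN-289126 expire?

Earliest priority filing: 19 February 2017.
Base term: 19 February 2017 + 15 years → 19 February 2032.
Product Clearance Extension: 1981 days claimed exceeds the 1309-day cap, so +1309 days → 20 September 2035.
Response Delay Deduction: −166 days → 7 April 2035.

2035-04-07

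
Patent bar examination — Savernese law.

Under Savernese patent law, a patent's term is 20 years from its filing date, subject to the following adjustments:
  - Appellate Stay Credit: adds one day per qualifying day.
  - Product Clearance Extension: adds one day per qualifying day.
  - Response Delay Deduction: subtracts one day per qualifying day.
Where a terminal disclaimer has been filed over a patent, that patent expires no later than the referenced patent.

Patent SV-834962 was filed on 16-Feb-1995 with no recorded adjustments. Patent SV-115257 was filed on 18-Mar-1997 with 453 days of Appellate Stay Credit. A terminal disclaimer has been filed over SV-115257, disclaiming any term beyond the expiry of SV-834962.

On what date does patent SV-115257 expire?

Natural term of SV-115257:
  Base: filing + 20 years → 18 March 2017.
  Appellate Stay Credit: +453 days → 14 June 2018.
Expiry of referenced patent SV-834962:
  Base: filing + 20 years → 16 February 2015.
Terminal disclaimer: SV-115257 expires on the earlier of 14 June 2018 and 16 February 2015.

February 16, 2015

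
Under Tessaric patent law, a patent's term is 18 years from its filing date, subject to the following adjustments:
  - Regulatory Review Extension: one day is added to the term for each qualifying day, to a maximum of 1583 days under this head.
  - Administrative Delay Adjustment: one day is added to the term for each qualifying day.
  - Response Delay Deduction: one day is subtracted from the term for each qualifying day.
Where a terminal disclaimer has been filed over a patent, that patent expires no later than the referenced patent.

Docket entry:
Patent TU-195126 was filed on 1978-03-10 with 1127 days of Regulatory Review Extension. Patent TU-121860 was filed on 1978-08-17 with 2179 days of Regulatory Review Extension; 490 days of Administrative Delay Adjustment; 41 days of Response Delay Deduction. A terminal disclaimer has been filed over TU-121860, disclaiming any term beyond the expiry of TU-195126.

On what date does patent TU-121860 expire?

1999-04-11

Natural term of TU-121860:
  Base: filing + 18 years → 17 August 1996.
  Regulatory Review Extension: 2179 days claimed exceeds the 1583-day cap, so +1583 days → 17 December 2000.
  Administrative Delay Adjustment: +490 days → 21 April 2002.
  Response Delay Deduction: −41 days → 11 March 2002.
Expiry of referenced patent TU-195126:
  Base: filing + 18 years → 10 March 1996.
  Regulatory Review Extension: 1127 days (within the 1583-day cap) → +1127 days → 11 April 1999.
Terminal disclaimer: TU-121860 expires on the earlier of 11 March 2002 and 11 April 1999.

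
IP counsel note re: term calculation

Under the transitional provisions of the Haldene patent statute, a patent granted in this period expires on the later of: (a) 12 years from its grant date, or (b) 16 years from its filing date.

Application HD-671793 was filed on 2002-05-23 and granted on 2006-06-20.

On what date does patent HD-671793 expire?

June 20, 2018

(a) grant + 12 years → 20 June 2018.
(b) filing + 16 years → 23 May 2018.
Later of the two: 20 June 2018.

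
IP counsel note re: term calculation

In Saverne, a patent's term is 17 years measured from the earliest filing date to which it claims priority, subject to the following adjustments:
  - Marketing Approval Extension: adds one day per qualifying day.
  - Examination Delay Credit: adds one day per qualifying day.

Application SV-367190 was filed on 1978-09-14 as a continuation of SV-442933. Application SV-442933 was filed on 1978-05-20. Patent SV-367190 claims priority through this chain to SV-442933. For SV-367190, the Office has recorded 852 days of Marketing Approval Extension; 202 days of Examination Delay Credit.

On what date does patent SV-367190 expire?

April 8, 1998

Earliest priority filing: 20 May 1978.
Base term: 20 May 1978 + 17 years → 20 May 1995.
Marketing Approval Extension: +852 days → 18 September 1997.
Examination Delay Credit: +202 days → 8 April 1998.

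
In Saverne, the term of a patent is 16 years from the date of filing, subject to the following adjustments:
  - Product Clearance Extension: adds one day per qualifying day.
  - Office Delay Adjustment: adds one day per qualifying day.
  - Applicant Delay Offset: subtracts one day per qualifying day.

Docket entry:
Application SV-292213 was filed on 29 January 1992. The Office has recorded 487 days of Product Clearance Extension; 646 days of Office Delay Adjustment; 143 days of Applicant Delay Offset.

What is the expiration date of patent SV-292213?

Base term: filing date + 16 years → 29 January 2008.
Product Clearance Extension: +487 days → 30 May 2009.
Office Delay Adjustment: +646 days → 7 March 2011.
Applicant Delay Offset: −143 days → 15 October 2010.

2010-10-15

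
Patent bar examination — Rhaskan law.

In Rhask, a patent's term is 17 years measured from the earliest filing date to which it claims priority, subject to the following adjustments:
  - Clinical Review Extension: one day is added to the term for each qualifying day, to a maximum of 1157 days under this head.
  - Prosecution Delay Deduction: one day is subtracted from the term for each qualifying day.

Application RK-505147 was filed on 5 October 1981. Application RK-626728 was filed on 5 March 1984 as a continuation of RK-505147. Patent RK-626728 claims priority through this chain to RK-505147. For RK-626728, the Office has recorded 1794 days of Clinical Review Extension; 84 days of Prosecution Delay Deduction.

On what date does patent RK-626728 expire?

2001-09-12

Earliest priority filing: 5 October 1981.
Base term: 5 October 1981 + 17 years → 5 October 1998.
Clinical Review Extension: 1794 days claimed exceeds the 1157-day cap, so +1157 days → 5 December 2001.
Prosecution Delay Deduction: −84 days → 12 September 2001.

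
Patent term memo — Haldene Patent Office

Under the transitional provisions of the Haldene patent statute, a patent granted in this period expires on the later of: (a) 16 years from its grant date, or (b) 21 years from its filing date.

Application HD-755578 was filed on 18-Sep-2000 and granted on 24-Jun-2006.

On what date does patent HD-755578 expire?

June 24, 2022

(a) grant + 16 years → 24 June 2022.
(b) filing + 21 years → 18 September 2021.
Later of the two: 24 June 2022.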